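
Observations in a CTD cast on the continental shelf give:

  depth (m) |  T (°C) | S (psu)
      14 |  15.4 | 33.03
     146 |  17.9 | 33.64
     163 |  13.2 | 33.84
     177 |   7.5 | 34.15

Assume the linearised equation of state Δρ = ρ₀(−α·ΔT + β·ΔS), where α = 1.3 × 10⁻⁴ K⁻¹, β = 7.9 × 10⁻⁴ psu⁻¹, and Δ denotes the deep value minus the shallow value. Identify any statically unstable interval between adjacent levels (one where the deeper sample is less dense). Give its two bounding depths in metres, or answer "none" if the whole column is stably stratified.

none

Evaluate Δρ/ρ₀ = −αΔT + βΔS across each adjacent pair:
  14–146 m: −αΔT+βΔS = −(1.3 × 10⁻⁴)(+2.5)+(7.9 × 10⁻⁴)(+0.61) = 1.6 × 10⁻⁴ → stable
  146–163 m: −αΔT+βΔS = −(1.3 × 10⁻⁴)(-4.7)+(7.9 × 10⁻⁴)(+0.20) = 7.7 × 10⁻⁴ → stable
  163–177 m: −αΔT+βΔS = −(1.3 × 10⁻⁴)(-5.7)+(7.9 × 10⁻⁴)(+0.31) = 9.9 × 10⁻⁴ → stable
Every interval has Δρ > 0: the column is stably stratified throughout.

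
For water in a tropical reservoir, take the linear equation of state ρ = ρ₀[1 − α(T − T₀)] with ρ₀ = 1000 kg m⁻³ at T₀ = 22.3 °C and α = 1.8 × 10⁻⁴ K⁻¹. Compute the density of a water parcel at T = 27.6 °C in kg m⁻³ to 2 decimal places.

T − T₀ = +5.3 K.
Bracket = 1 − α·(+5.3) = 1 + (-9.54 × 10⁻⁴) = 0.9990460.
ρ = 1000 × 0.9990460 = 999.05 kg m⁻³.

999.05 kg m⁻³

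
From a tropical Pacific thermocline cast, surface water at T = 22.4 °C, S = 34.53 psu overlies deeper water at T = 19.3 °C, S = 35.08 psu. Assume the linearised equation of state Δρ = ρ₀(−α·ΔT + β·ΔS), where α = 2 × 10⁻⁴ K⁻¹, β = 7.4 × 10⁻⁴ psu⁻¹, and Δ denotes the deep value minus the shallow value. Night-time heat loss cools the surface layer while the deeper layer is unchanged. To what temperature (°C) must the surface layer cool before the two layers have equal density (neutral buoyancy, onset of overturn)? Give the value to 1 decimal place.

Neutral buoyancy requires Δρ = 0, i.e. −α(T_deep − T_surf′) + β(S_deep − S_surf) = 0.
T_surf′ = T_deep − (β/α)·ΔS = 19.3 − (7.4 × 10⁻⁴/2 × 10⁻⁴)·(+0.55) = 17.265 °C.
Cooling required: 22.4 − (17.265) = 5.135 °C.

17.3 °C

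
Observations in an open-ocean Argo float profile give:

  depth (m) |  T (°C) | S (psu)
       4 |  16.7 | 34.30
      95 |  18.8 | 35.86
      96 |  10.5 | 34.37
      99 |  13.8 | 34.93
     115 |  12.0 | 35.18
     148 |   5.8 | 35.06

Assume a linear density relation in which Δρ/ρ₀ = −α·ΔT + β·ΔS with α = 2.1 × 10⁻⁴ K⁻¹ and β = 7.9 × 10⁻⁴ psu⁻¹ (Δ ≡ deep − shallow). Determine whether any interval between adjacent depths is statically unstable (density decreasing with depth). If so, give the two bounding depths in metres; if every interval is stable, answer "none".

96–99 m

Evaluate Δρ/ρ₀ = −αΔT + βΔS across each adjacent pair:
  4–95 m: −αΔT+βΔS = −(2.1 × 10⁻⁴)(+2.1)+(7.9 × 10⁻⁴)(+1.56) = 7.9 × 10⁻⁴ → stable
  95–96 m: −αΔT+βΔS = −(2.1 × 10⁻⁴)(-8.3)+(7.9 × 10⁻⁴)(-1.49) = 5.7 × 10⁻⁴ → stable
  96–99 m: −αΔT+βΔS = −(2.1 × 10⁻⁴)(+3.3)+(7.9 × 10⁻⁴)(+0.56) = -2.5 × 10⁻⁴ → UNSTABLE
  99–115 m: −αΔT+βΔS = −(2.1 × 10⁻⁴)(-1.8)+(7.9 × 10⁻⁴)(+0.25) = 5.8 × 10⁻⁴ → stable
  115–148 m: −αΔT+βΔS = −(2.1 × 10⁻⁴)(-6.2)+(7.9 × 10⁻⁴)(-0.12) = 1.2 × 10⁻³ → stable
The 96–99 m interval has Δρ < 0: lighter water underlies denser water.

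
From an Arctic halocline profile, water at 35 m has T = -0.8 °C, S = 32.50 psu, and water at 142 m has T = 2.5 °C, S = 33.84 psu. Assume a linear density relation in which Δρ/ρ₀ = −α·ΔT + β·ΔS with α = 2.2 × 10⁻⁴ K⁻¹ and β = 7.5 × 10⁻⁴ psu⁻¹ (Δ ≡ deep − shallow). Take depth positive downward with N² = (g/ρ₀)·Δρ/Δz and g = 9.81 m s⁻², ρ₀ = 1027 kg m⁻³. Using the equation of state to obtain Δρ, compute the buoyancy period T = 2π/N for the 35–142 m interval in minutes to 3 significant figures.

ΔT = +3.3 K, ΔS = +1.34 psu (deep − shallow).
Δρ/ρ₀ = −αΔT + βΔS = -7.26 × 10⁻⁴ + 1.005 × 10⁻³ = 2.79 × 10⁻⁴, so Δρ ≈ 0.2865 kg m⁻³.
N² = (g/ρ₀)·Δρ/Δz = g·(Δρ/ρ₀)/Δz = 9.81 × 2.79 × 10⁻⁴ / 107 = 2.5579 × 10⁻⁵ s⁻².
N = √(2.5579 × 10⁻⁵) = 5.0576 × 10⁻³ rad s⁻¹ → T = 2π/N = 1.2423 × 10³ s = 20.705 min ≈ 20.7 min.

20.7 min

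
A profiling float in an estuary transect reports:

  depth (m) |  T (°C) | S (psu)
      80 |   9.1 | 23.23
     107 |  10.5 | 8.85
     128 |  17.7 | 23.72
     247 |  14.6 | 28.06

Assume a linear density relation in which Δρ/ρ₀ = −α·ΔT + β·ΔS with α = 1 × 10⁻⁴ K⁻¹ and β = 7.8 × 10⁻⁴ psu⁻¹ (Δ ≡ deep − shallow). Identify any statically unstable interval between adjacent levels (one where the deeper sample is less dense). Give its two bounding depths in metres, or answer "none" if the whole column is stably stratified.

Evaluate Δρ/ρ₀ = −αΔT + βΔS across each adjacent pair:
  80–107 m: −αΔT+βΔS = −(1 × 10⁻⁴)(+1.4)+(7.8 × 10⁻⁴)(-14.38) = -0.011 → UNSTABLE
  107–128 m: −αΔT+βΔS = −(1 × 10⁻⁴)(+7.2)+(7.8 × 10⁻⁴)(+14.87) = 0.011 → stable
  128–247 m: −αΔT+βΔS = −(1 × 10⁻⁴)(-3.1)+(7.8 × 10⁻⁴)(+4.34) = 3.7 × 10⁻³ → stable
The 80–107 m interval has Δρ < 0: lighter water underlies denser water.

80–107 m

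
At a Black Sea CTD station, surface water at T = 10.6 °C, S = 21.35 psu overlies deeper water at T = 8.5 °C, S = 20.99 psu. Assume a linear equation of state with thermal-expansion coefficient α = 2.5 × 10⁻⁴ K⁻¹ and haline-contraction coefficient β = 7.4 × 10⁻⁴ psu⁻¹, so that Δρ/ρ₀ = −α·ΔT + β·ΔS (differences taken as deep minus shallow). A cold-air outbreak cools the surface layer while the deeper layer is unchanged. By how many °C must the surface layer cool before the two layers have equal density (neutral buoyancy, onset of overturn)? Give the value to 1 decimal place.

1.0 °C

Neutral buoyancy requires Δρ = 0, i.e. −α(T_deep − T_surf′) + β(S_deep − S_surf) = 0.
T_surf′ = T_deep − (β/α)·ΔS = 8.5 − (7.4 × 10⁻⁴/2.5 × 10⁻⁴)·(-0.36) = 9.566 °C.
Cooling required: 10.6 − (9.566) = 1.034 °C.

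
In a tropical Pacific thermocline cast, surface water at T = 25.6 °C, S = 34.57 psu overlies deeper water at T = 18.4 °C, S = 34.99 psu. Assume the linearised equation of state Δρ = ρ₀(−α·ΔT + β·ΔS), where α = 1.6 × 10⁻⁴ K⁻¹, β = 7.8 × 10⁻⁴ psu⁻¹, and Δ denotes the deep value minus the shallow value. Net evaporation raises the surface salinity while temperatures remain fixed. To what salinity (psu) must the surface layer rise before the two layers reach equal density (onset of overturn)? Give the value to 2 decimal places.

36.47 psu

Neutral buoyancy requires −α(T_deep − T_surf) + β(S_deep − S_surf′) = 0.
S_surf′ = S_deep − (α/β)·ΔT = 34.99 − (1.6 × 10⁻⁴/7.8 × 10⁻⁴)·(-7.2) = 36.4669 psu.
Increase required: 36.4669 − 34.57 = 1.8969 psu.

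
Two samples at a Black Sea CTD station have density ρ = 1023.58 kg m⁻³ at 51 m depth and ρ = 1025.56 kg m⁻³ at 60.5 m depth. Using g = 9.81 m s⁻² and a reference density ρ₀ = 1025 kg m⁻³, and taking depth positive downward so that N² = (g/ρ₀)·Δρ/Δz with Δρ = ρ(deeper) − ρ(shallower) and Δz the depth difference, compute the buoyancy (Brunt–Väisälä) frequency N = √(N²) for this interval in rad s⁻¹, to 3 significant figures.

Δρ = 1025.56 − 1023.58 = 1.98 kg m⁻³ over Δz = 60.5 − 51 = 9.5 m.
N² = (9.81/1025) × (1.98/9.5) = 1.9947 × 10⁻³ s⁻².
N = √(1.9947 × 10⁻³) = 0.044662 rad s⁻¹ ≈ 0.0447 rad s⁻¹.

0.0447 rad s⁻¹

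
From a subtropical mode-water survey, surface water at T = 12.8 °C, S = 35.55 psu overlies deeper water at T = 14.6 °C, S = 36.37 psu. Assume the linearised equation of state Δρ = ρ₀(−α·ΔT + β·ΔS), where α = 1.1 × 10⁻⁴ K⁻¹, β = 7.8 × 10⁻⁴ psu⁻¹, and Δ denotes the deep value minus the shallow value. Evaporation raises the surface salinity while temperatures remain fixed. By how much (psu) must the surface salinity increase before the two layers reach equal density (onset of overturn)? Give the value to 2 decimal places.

Neutral buoyancy requires −α(T_deep − T_surf) + β(S_deep − S_surf′) = 0.
S_surf′ = S_deep − (α/β)·ΔT = 36.37 − (1.1 × 10⁻⁴/7.8 × 10⁻⁴)·(+1.8) = 36.1162 psu.
Increase required: 36.1162 − 35.55 = 0.5662 psu.

0.57 psu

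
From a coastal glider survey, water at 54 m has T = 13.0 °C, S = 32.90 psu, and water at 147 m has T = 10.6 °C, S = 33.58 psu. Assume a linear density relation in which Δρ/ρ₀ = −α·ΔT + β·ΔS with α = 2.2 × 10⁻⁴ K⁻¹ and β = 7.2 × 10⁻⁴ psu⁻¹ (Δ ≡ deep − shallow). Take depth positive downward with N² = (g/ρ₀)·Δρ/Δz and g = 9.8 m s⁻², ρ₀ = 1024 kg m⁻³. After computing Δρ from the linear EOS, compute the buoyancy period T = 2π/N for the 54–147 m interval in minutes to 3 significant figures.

ΔT = -2.4 K, ΔS = +0.68 psu (deep − shallow).
Δρ/ρ₀ = −αΔT + βΔS = 5.28 × 10⁻⁴ + 4.896 × 10⁻⁴ = 1.0176 × 10⁻³, so Δρ ≈ 1.042 kg m⁻³.
N² = (g/ρ₀)·Δρ/Δz = g·(Δρ/ρ₀)/Δz = 9.8 × 1.0176 × 10⁻³ / 93 = 1.0723 × 10⁻⁴ s⁻².
N = √(1.0723 × 10⁻⁴) = 0.010355 rad s⁻¹ → T = 2π/N = 606.78 s = 10.113 min ≈ 10.1 min.

10.1 min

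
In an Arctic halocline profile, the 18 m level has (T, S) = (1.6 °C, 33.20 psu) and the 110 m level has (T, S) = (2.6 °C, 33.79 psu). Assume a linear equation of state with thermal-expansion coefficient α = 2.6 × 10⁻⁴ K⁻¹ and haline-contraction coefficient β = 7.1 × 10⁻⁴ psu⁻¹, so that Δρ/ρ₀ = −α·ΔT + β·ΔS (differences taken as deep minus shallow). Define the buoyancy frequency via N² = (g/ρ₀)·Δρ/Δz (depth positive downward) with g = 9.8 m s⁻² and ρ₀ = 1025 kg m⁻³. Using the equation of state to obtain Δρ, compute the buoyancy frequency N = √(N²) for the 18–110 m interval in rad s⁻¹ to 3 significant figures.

4.11 × 10⁻³ rad s⁻¹

ΔT = +1.0 K, ΔS = +0.59 psu (deep − shallow).
Δρ/ρ₀ = −αΔT + βΔS = -2.60 × 10⁻⁴ + 4.189 × 10⁻⁴ = 1.589 × 10⁻⁴, so Δρ ≈ 0.1629 kg m⁻³.
N² = (g/ρ₀)·Δρ/Δz = g·(Δρ/ρ₀)/Δz = 9.8 × 1.589 × 10⁻⁴ / 92 = 1.6926 × 10⁻⁵ s⁻².
N = √(1.6926 × 10⁻⁵) = 4.1141 × 10⁻³ rad s⁻¹ ≈ 4.11 × 10⁻³ rad s⁻¹.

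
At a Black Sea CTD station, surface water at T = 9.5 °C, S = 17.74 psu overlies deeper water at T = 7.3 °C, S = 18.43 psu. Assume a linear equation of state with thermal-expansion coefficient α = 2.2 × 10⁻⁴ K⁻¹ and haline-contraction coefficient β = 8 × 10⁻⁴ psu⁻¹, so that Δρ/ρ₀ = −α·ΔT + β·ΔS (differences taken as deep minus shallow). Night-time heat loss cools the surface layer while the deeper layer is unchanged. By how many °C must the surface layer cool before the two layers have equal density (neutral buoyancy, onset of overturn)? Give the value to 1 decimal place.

Neutral buoyancy requires Δρ = 0, i.e. −α(T_deep − T_surf′) + β(S_deep − S_surf) = 0.
T_surf′ = T_deep − (β/α)·ΔS = 7.3 − (8 × 10⁻⁴/2.2 × 10⁻⁴)·(+0.69) = 4.791 °C.
Cooling required: 9.5 − (4.791) = 4.709 °C.

4.7 °C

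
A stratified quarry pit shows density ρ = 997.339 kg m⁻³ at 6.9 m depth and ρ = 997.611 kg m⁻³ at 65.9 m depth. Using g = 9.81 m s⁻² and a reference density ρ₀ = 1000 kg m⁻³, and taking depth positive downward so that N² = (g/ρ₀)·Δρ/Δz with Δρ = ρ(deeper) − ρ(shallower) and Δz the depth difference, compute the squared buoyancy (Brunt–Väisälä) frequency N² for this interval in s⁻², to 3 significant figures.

Δρ = 997.611 − 997.339 = 0.272 kg m⁻³ over Δz = 65.9 − 6.9 = 59 m.
N² = (9.81/1000) × (0.272/59) = 4.5226 × 10⁻⁵ s⁻² ≈ 4.52 × 10⁻⁵ s⁻².

4.52 × 10⁻⁵ s⁻²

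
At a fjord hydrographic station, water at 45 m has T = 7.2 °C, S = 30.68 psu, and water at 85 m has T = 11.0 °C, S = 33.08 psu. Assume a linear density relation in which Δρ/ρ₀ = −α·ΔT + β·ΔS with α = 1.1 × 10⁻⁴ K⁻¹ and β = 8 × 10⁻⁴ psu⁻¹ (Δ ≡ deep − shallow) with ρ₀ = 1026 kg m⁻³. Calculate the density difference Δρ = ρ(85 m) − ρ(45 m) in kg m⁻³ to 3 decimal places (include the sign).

ΔT = +3.8 K, ΔS = +2.40 psu (deep − shallow).
Δρ/ρ₀ = −(1.1 × 10⁻⁴)(+3.8) + (8 × 10⁻⁴)(+2.40) = 1.502 × 10⁻³.
Δρ = 1026 × (1.502 × 10⁻³) = +1.541 kg m⁻³.
Positive Δρ: denser below, stable.

+1.541 kg m⁻³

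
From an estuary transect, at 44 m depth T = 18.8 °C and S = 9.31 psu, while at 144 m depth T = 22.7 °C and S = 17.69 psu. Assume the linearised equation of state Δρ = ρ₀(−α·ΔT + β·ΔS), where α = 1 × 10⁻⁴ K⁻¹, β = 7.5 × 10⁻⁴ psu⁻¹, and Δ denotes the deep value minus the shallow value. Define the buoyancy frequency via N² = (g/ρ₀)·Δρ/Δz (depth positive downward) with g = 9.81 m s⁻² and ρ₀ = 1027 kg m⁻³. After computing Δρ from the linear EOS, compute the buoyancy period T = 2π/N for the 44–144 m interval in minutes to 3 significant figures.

ΔT = +3.9 K, ΔS = +8.38 psu (deep − shallow).
Δρ/ρ₀ = −αΔT + βΔS = -3.90 × 10⁻⁴ + 6.285 × 10⁻³ = 5.895 × 10⁻³, so Δρ ≈ 6.054 kg m⁻³.
N² = (g/ρ₀)·Δρ/Δz = g·(Δρ/ρ₀)/Δz = 9.81 × 5.895 × 10⁻³ / 100 = 5.7830 × 10⁻⁴ s⁻².
N = √(5.7830 × 10⁻⁴) = 0.024048 rad s⁻¹ → T = 2π/N = 261.28 s = 4.3547 min ≈ 4.35 min.

4.35 min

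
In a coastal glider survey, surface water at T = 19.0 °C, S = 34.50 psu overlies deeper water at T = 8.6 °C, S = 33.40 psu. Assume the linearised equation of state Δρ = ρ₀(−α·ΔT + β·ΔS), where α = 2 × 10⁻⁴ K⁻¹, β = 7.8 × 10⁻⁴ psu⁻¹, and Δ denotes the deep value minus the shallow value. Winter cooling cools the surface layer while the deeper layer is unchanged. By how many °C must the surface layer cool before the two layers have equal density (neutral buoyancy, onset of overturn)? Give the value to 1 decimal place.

6.1 °C

Neutral buoyancy requires Δρ = 0, i.e. −α(T_deep − T_surf′) + β(S_deep − S_surf) = 0.
T_surf′ = T_deep − (β/α)·ΔS = 8.6 − (7.8 × 10⁻⁴/2 × 10⁻⁴)·(-1.10) = 12.890 °C.
Cooling required: 19.0 − (12.890) = 6.110 °C.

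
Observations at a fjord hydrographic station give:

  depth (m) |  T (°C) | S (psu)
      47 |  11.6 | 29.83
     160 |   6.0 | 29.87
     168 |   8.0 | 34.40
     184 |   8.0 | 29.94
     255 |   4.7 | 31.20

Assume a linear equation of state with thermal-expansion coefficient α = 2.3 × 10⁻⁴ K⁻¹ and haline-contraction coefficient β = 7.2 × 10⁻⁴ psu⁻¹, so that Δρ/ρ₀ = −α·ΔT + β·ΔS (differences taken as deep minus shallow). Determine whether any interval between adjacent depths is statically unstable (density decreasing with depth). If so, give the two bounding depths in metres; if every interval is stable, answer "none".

168–184 m

Evaluate Δρ/ρ₀ = −αΔT + βΔS across each adjacent pair:
  47–160 m: −αΔT+βΔS = −(2.3 × 10⁻⁴)(-5.6)+(7.2 × 10⁻⁴)(+0.04) = 1.3 × 10⁻³ → stable
  160–168 m: −αΔT+βΔS = −(2.3 × 10⁻⁴)(+2.0)+(7.2 × 10⁻⁴)(+4.53) = 2.8 × 10⁻³ → stable
  168–184 m: −αΔT+βΔS = −(2.3 × 10⁻⁴)(+0.0)+(7.2 × 10⁻⁴)(-4.46) = -3.2 × 10⁻³ → UNSTABLE
  184–255 m: −αΔT+βΔS = −(2.3 × 10⁻⁴)(-3.3)+(7.2 × 10⁻⁴)(+1.26) = 1.7 × 10⁻³ → stable
The 168–184 m interval has Δρ < 0: lighter water underlies denser water.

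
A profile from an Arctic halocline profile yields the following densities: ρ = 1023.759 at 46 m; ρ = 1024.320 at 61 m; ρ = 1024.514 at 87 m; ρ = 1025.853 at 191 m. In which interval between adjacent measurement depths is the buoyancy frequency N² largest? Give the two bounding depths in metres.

Compute the density gradient over each adjacent pair:
  46–61 m: Δρ/Δz = 0.561/15 = 0.037 kg m⁻⁴
  61–87 m: Δρ/Δz = 0.194/26 = 7.5 × 10⁻³ kg m⁻⁴
  87–191 m: Δρ/Δz = 1.339/104 = 0.013 kg m⁻⁴
The largest gradient is in the 46–61 m interval — the pycnocline.

46–61 m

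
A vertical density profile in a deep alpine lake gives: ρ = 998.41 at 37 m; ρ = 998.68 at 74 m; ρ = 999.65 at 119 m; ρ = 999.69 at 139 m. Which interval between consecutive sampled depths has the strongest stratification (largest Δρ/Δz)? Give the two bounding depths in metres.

Compute the density gradient over each adjacent pair:
  37–74 m: Δρ/Δz = 0.27/37 = 7.3 × 10⁻³ kg m⁻⁴
  74–119 m: Δρ/Δz = 0.97/45 = 0.022 kg m⁻⁴
  119–139 m: Δρ/Δz = 0.04/20 = 2.0 × 10⁻³ kg m⁻⁴
The largest gradient is in the 74–119 m interval — the pycnocline.

74–119 m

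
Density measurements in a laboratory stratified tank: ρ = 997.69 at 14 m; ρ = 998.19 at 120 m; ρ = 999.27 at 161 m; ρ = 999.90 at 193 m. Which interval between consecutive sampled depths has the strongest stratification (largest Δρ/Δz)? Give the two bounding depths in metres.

120–161 m

Compute the density gradient over each adjacent pair:
  14–120 m: Δρ/Δz = 0.50/106 = 4.7 × 10⁻³ kg m⁻⁴
  120–161 m: Δρ/Δz = 1.08/41 = 0.026 kg m⁻⁴
  161–193 m: Δρ/Δz = 0.63/32 = 0.020 kg m⁻⁴
The largest gradient is in the 120–161 m interval — the pycnocline.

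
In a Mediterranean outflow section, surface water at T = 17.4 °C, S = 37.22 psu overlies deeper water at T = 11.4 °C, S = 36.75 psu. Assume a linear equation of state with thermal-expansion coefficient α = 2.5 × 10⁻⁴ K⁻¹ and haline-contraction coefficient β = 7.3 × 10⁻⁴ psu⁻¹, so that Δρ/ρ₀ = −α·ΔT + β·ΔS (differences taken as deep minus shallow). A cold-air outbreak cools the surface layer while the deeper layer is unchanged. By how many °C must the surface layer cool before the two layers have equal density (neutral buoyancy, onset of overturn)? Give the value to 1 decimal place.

Neutral buoyancy requires Δρ = 0, i.e. −α(T_deep − T_surf′) + β(S_deep − S_surf) = 0.
T_surf′ = T_deep − (β/α)·ΔS = 11.4 − (7.3 × 10⁻⁴/2.5 × 10⁻⁴)·(-0.47) = 12.772 °C.
Cooling required: 17.4 − (12.772) = 4.628 °C.

4.6 °C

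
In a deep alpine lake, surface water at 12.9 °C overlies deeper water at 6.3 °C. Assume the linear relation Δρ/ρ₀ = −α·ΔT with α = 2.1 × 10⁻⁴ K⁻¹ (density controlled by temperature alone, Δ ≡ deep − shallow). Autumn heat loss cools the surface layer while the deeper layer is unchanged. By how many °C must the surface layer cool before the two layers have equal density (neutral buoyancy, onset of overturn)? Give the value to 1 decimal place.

6.6 °C

With temperature the only control, equal density requires T_surf′ = T_deep.
T_surf′ = 6.3 °C.
Cooling required: 12.9 − 6.3 = 6.6 °C.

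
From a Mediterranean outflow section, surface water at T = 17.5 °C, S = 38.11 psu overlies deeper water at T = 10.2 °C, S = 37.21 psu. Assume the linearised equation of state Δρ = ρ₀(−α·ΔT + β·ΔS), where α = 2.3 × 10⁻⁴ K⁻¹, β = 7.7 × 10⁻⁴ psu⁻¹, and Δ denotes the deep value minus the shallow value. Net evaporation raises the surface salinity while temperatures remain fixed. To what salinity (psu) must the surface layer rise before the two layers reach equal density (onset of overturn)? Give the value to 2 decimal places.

39.39 psu

Neutral buoyancy requires −α(T_deep − T_surf) + β(S_deep − S_surf′) = 0.
S_surf′ = S_deep − (α/β)·ΔT = 37.21 − (2.3 × 10⁻⁴/7.7 × 10⁻⁴)·(-7.3) = 39.3905 psu.
Increase required: 39.3905 − 38.11 = 1.2805 psu.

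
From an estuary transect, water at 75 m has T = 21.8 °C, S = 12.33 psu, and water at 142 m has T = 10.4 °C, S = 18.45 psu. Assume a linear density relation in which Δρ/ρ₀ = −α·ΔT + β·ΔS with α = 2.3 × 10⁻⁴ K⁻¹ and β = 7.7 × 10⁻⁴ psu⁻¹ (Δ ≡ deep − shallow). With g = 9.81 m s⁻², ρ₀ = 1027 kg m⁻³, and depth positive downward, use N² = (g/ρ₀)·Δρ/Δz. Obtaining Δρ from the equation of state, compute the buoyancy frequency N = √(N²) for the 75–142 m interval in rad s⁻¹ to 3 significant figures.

0.0328 rad s⁻¹

ΔT = -11.4 K, ΔS = +6.12 psu (deep − shallow).
Δρ/ρ₀ = −αΔT + βΔS = 2.622 × 10⁻³ + 4.7124 × 10⁻³ = 7.3344 × 10⁻³, so Δρ ≈ 7.532 kg m⁻³.
N² = (g/ρ₀)·Δρ/Δz = g·(Δρ/ρ₀)/Δz = 9.81 × 7.3344 × 10⁻³ / 67 = 1.0739 × 10⁻³ s⁻².
N = √(1.0739 × 10⁻³) = 0.032770 rad s⁻¹ ≈ 0.0328 rad s⁻¹.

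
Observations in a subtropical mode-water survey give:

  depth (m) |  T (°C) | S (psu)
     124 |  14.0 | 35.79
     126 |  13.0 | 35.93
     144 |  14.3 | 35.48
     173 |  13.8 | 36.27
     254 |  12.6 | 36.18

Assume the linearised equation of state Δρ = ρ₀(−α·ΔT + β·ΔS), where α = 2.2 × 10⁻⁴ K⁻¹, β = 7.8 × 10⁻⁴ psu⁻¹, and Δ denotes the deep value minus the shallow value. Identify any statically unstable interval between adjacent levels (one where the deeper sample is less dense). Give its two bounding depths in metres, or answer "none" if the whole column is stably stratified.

Evaluate Δρ/ρ₀ = −αΔT + βΔS across each adjacent pair:
  124–126 m: −αΔT+βΔS = −(2.2 × 10⁻⁴)(-1.0)+(7.8 × 10⁻⁴)(+0.14) = 3.3 × 10⁻⁴ → stable
  126–144 m: −αΔT+βΔS = −(2.2 × 10⁻⁴)(+1.3)+(7.8 × 10⁻⁴)(-0.45) = -6.4 × 10⁻⁴ → UNSTABLE
  144–173 m: −αΔT+βΔS = −(2.2 × 10⁻⁴)(-0.5)+(7.8 × 10⁻⁴)(+0.79) = 7.3 × 10⁻⁴ → stable
  173–254 m: −αΔT+βΔS = −(2.2 × 10⁻⁴)(-1.2)+(7.8 × 10⁻⁴)(-0.09) = 1.9 × 10⁻⁴ → stable
The 126–144 m interval has Δρ < 0: lighter water underlies denser water.

126–144 m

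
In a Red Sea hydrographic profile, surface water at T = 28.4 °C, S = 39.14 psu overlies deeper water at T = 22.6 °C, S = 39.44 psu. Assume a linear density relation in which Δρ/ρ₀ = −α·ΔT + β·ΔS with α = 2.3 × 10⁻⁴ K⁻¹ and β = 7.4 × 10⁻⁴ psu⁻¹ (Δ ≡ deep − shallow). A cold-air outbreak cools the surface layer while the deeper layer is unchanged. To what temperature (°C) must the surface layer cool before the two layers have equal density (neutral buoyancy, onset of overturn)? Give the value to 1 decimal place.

Neutral buoyancy requires Δρ = 0, i.e. −α(T_deep − T_surf′) + β(S_deep − S_surf) = 0.
T_surf′ = T_deep − (β/α)·ΔS = 22.6 − (7.4 × 10⁻⁴/2.3 × 10⁻⁴)·(+0.30) = 21.635 °C.
Cooling required: 28.4 − (21.635) = 6.765 °C.

21.6 °C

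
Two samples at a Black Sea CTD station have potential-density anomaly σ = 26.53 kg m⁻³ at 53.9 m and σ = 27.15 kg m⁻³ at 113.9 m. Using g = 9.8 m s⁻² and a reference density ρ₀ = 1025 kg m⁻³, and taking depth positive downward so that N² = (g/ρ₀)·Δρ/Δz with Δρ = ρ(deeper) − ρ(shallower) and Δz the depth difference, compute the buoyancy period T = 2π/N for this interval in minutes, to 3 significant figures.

Δρ = 1027.15 − 1026.53 = 0.62 kg m⁻³ over Δz = 113.9 − 53.9 = 60 m.
N² = (9.8/1025) × (0.62/60) = 9.8797 × 10⁻⁵ s⁻².
N = √(9.8797 × 10⁻⁵) = 9.9397 × 10⁻³ rad s⁻¹, so T = 2π/N = 632.13 s = 10.536 min ≈ 10.5 min.
A positive N² confirms static stability across the interval.

10.5 min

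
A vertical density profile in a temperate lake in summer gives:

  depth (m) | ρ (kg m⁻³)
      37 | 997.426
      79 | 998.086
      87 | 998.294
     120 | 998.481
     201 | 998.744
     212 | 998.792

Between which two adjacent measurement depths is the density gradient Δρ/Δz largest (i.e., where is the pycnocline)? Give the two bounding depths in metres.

79–87 m

Compute the density gradient over each adjacent pair:
  37–79 m: Δρ/Δz = 0.660/42 = 0.016 kg m⁻⁴
  79–87 m: Δρ/Δz = 0.208/8 = 0.026 kg m⁻⁴
  87–120 m: Δρ/Δz = 0.187/33 = 5.7 × 10⁻³ kg m⁻⁴
  120–201 m: Δρ/Δz = 0.263/81 = 3.2 × 10⁻³ kg m⁻⁴
  201–212 m: Δρ/Δz = 0.048/11 = 4.4 × 10⁻³ kg m⁻⁴
The largest gradient is in the 79–87 m interval — the pycnocline.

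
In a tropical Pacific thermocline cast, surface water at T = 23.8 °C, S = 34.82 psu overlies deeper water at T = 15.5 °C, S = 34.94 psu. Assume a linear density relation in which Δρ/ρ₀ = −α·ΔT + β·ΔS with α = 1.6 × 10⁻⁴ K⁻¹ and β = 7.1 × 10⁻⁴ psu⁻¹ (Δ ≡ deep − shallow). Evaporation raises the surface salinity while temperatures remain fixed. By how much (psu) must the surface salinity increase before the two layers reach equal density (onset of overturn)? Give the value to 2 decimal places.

1.99 psu

Neutral buoyancy requires −α(T_deep − T_surf) + β(S_deep − S_surf′) = 0.
S_surf′ = S_deep − (α/β)·ΔT = 34.94 − (1.6 × 10⁻⁴/7.1 × 10⁻⁴)·(-8.3) = 36.8104 psu.
Increase required: 36.8104 − 34.82 = 1.9904 psu.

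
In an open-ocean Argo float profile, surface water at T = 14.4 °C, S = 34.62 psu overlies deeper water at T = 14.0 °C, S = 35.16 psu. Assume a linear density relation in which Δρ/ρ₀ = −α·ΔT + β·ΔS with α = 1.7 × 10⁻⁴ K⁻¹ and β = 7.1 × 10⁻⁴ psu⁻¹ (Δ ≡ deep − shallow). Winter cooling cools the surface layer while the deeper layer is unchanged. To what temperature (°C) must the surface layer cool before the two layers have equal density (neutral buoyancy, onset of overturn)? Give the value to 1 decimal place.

Neutral buoyancy requires Δρ = 0, i.e. −α(T_deep − T_surf′) + β(S_deep − S_surf) = 0.
T_surf′ = T_deep − (β/α)·ΔS = 14.0 − (7.1 × 10⁻⁴/1.7 × 10⁻⁴)·(+0.54) = 11.745 °C.
Cooling required: 14.4 − (11.745) = 2.655 °C.

11.7 °C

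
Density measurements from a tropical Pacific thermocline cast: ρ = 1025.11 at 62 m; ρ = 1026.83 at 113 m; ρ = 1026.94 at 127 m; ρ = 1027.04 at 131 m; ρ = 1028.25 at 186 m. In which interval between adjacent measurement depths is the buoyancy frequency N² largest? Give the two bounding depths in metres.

Compute the density gradient over each adjacent pair:
  62–113 m: Δρ/Δz = 1.72/51 = 0.034 kg m⁻⁴
  113–127 m: Δρ/Δz = 0.11/14 = 7.9 × 10⁻³ kg m⁻⁴
  127–131 m: Δρ/Δz = 0.10/4 = 0.025 kg m⁻⁴
  131–186 m: Δρ/Δz = 1.21/55 = 0.022 kg m⁻⁴
The largest gradient is in the 62–113 m interval — the pycnocline.

62–113 m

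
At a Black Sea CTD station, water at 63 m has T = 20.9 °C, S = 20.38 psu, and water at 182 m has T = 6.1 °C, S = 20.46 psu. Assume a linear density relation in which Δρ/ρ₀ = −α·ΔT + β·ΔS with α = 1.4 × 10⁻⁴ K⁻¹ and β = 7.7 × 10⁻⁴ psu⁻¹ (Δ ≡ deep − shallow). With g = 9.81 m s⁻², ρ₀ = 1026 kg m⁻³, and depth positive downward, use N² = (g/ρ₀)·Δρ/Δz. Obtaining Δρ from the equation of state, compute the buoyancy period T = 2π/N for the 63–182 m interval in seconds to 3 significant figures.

474 s

ΔT = -14.8 K, ΔS = +0.08 psu (deep − shallow).
Δρ/ρ₀ = −αΔT + βΔS = 2.072 × 10⁻³ + 6.16 × 10⁻⁵ = 2.1336 × 10⁻³, so Δρ ≈ 2.189 kg m⁻³.
N² = (g/ρ₀)·Δρ/Δz = g·(Δρ/ρ₀)/Δz = 9.81 × 2.1336 × 10⁻³ / 119 = 1.7589 × 10⁻⁴ s⁻².
N = √(1.7589 × 10⁻⁴) = 0.013262 rad s⁻¹ → T = 2π/N = 473.77 s ≈ 474 s.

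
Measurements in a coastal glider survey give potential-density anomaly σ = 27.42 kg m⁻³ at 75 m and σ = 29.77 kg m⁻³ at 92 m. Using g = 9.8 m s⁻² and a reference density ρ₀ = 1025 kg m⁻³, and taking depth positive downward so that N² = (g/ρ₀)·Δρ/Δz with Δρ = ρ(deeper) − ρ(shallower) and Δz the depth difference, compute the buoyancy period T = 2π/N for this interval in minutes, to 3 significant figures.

2.88 min

Δρ = 1029.77 − 1027.42 = 2.35 kg m⁻³ over Δz = 92 − 75 = 17 m.
N² = (9.8/1025) × (2.35/17) = 1.3217 × 10⁻³ s⁻².
N = √(1.3217 × 10⁻³) = 0.036355 rad s⁻¹, so T = 2π/N = 172.83 s = 2.8805 min ≈ 2.88 min.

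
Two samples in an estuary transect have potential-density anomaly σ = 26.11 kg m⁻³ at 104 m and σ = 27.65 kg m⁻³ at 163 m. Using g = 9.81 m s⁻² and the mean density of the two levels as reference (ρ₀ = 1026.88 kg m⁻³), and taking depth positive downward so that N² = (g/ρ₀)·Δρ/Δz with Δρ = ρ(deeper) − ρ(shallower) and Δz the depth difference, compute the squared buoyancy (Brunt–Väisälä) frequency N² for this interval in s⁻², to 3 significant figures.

Δρ = 1027.65 − 1026.11 = 1.54 kg m⁻³ over Δz = 163 − 104 = 59 m.
N² = (9.81/1026.88) × (1.54/59) = 2.4935 × 10⁻⁴ s⁻² ≈ 2.49 × 10⁻⁴ s⁻².

2.49 × 10⁻⁴ s⁻²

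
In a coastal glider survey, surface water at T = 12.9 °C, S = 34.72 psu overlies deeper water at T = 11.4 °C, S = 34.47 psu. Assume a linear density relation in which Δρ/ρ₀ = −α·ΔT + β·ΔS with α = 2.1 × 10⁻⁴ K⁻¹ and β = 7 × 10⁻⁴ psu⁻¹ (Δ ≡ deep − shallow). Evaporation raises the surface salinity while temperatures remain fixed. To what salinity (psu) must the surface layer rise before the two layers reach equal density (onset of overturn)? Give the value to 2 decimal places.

Neutral buoyancy requires −α(T_deep − T_surf) + β(S_deep − S_surf′) = 0.
S_surf′ = S_deep − (α/β)·ΔT = 34.47 − (2.1 × 10⁻⁴/7 × 10⁻⁴)·(-1.5) = 34.9200 psu.
Increase required: 34.9200 − 34.72 = 0.2000 psu.

34.92 psu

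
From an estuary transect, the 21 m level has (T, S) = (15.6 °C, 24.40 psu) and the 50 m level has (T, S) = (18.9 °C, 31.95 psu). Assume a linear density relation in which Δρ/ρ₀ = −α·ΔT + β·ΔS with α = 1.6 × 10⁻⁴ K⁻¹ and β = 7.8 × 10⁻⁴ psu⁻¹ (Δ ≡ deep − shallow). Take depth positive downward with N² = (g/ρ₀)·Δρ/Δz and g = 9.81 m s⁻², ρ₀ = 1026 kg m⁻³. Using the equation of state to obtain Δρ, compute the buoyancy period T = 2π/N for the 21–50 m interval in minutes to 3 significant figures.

2.46 min

ΔT = +3.3 K, ΔS = +7.55 psu (deep − shallow).
Δρ/ρ₀ = −αΔT + βΔS = -5.28 × 10⁻⁴ + 5.889 × 10⁻³ = 5.361 × 10⁻³, so Δρ ≈ 5.500 kg m⁻³.
N² = (g/ρ₀)·Δρ/Δz = g·(Δρ/ρ₀)/Δz = 9.81 × 5.361 × 10⁻³ / 29 = 1.8135 × 10⁻³ s⁻².
N = √(1.8135 × 10⁻³) = 0.042585 rad s⁻¹ → T = 2π/N = 147.54 s = 2.4590 min ≈ 2.46 min.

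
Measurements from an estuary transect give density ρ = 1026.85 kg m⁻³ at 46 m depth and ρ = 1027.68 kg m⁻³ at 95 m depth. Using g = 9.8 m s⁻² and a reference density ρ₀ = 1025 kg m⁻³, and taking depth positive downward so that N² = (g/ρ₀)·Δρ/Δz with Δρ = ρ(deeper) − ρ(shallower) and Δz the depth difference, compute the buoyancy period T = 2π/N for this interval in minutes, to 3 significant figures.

8.23 min

Δρ = 1027.68 − 1026.85 = 0.83 kg m⁻³ over Δz = 95 − 46 = 49 m.
N² = (9.8/1025) × (0.83/49) = 1.6195 × 10⁻⁴ s⁻².
N = √(1.6195 × 10⁻⁴) = 0.012726 rad s⁻¹, so T = 2π/N = 493.73 s = 8.2288 min ≈ 8.23 min.
Since Δρ > 0 the layer is stably stratified.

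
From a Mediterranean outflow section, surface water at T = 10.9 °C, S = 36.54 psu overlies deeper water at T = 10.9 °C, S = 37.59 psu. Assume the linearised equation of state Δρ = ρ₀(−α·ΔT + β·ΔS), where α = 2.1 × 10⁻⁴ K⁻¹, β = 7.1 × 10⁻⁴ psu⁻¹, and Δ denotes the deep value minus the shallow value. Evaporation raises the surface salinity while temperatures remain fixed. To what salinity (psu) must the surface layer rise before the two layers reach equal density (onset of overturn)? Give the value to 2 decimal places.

Neutral buoyancy requires −α(T_deep − T_surf) + β(S_deep − S_surf′) = 0.
S_surf′ = S_deep − (α/β)·ΔT = 37.59 − (2.1 × 10⁻⁴/7.1 × 10⁻⁴)·(+0.0) = 37.5900 psu.
Increase required: 37.5900 − 36.54 = 1.0500 psu.

37.59 psu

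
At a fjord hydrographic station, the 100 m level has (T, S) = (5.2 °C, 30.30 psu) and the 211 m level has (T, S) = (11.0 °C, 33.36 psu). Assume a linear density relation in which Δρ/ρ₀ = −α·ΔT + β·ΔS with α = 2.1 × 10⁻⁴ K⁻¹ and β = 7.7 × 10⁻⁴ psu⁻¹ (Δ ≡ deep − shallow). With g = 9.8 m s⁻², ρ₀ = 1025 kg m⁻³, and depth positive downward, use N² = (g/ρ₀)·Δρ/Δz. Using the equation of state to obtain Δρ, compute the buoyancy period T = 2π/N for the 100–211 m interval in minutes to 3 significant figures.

10.4 min

ΔT = +5.8 K, ΔS = +3.06 psu (deep − shallow).
Δρ/ρ₀ = −αΔT + βΔS = -1.218 × 10⁻³ + 2.3562 × 10⁻³ = 1.1382 × 10⁻³, so Δρ ≈ 1.167 kg m⁻³.
N² = (g/ρ₀)·Δρ/Δz = g·(Δρ/ρ₀)/Δz = 9.8 × 1.1382 × 10⁻³ / 111 = 1.0049 × 10⁻⁴ s⁻².
N = √(1.0049 × 10⁻⁴) = 0.010024 rad s⁻¹ → T = 2π/N = 626.81 s = 10.447 min ≈ 10.4 min.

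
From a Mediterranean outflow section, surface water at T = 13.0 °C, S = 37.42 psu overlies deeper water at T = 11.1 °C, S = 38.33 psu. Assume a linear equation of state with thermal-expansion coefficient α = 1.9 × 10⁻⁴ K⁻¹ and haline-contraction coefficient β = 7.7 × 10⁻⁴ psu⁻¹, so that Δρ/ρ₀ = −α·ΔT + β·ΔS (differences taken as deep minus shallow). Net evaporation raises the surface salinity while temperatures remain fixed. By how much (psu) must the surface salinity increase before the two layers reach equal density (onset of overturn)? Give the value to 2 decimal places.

1.38 psu

Neutral buoyancy requires −α(T_deep − T_surf) + β(S_deep − S_surf′) = 0.
S_surf′ = S_deep − (α/β)·ΔT = 38.33 − (1.9 × 10⁻⁴/7.7 × 10⁻⁴)·(-1.9) = 38.7988 psu.
Increase required: 38.7988 − 37.42 = 1.3788 psu.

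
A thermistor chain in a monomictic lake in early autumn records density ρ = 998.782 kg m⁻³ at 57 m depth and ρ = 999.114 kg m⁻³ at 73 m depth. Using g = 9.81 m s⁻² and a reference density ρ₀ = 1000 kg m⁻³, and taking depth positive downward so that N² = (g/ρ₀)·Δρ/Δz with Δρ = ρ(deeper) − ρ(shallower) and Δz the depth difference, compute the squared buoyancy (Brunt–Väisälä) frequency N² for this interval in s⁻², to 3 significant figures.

Δρ = 999.114 − 998.782 = 0.332 kg m⁻³ over Δz = 73 − 57 = 16 m.
N² = (9.81/1000) × (0.332/16) = 2.0356 × 10⁻⁴ s⁻² ≈ 2.04 × 10⁻⁴ s⁻².

2.04 × 10⁻⁴ s⁻²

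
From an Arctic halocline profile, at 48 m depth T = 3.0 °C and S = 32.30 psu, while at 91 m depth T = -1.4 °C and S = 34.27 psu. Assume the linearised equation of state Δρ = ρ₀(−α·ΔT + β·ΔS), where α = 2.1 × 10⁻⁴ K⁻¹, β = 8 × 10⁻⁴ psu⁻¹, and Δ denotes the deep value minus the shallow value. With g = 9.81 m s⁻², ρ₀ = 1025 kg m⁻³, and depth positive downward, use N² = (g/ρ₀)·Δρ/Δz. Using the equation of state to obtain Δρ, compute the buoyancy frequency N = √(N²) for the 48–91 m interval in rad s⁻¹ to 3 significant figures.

ΔT = -4.4 K, ΔS = +1.97 psu (deep − shallow).
Δρ/ρ₀ = −αΔT + βΔS = 9.24 × 10⁻⁴ + 1.576 × 10⁻³ = 2.50 × 10⁻³, so Δρ ≈ 2.563 kg m⁻³.
N² = (g/ρ₀)·Δρ/Δz = g·(Δρ/ρ₀)/Δz = 9.81 × 2.50 × 10⁻³ / 43 = 5.7035 × 10⁻⁴ s⁻².
N = √(5.7035 × 10⁻⁴) = 0.023882 rad s⁻¹ ≈ 0.0239 rad s⁻¹.

0.0239 rad s⁻¹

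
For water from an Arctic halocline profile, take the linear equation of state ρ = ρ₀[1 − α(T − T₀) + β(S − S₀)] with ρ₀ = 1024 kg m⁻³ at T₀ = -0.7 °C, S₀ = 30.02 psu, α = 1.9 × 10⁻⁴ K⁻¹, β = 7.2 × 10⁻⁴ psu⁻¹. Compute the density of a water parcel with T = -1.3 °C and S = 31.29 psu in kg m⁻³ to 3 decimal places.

1025.053 kg m⁻³

T − T₀ = -0.6 K, S − S₀ = +1.27 psu.
Bracket = 1 − α·(-0.6) + β·(+1.27) = 1 + (1.0284 × 10⁻³) = 1.0010284.
ρ = 1024 × 1.0010284 = 1025.053 kg m⁻³.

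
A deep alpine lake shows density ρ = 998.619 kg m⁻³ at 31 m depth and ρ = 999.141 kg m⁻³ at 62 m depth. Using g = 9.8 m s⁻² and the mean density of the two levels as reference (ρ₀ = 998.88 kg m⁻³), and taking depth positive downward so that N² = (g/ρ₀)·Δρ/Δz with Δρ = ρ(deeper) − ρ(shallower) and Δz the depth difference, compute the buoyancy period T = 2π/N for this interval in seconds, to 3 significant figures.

Δρ = 999.141 − 998.619 = 0.522 kg m⁻³ over Δz = 62 − 31 = 31 m.
N² = (9.8/998.88) × (0.522/31) = 1.6520 × 10⁻⁴ s⁻².
N = √(1.6520 × 10⁻⁴) = 0.012853 rad s⁻¹, so T = 2π/N = 488.85 s ≈ 489 s.

489 s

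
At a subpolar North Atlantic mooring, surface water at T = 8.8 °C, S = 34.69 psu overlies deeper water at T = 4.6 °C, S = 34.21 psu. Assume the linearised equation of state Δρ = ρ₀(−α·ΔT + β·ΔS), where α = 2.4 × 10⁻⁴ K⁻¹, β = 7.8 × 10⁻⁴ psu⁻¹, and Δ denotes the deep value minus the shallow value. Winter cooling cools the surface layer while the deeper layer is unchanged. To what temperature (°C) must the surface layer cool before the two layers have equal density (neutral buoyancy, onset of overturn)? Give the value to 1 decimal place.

Neutral buoyancy requires Δρ = 0, i.e. −α(T_deep − T_surf′) + β(S_deep − S_surf) = 0.
T_surf′ = T_deep − (β/α)·ΔS = 4.6 − (7.8 × 10⁻⁴/2.4 × 10⁻⁴)·(-0.48) = 6.160 °C.
Cooling required: 8.8 − (6.160) = 2.640 °C.

6.2 °C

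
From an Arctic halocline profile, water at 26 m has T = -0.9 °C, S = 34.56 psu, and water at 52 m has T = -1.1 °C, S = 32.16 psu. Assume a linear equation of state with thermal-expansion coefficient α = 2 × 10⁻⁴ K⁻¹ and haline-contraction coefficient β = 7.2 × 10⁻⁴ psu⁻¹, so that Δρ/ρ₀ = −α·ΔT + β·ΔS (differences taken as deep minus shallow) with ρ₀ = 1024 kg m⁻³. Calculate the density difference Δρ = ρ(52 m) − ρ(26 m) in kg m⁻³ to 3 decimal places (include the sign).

-1.729 kg m⁻³

ΔT = -0.2 K, ΔS = -2.40 psu (deep − shallow).
Δρ/ρ₀ = −(2 × 10⁻⁴)(-0.2) + (7.2 × 10⁻⁴)(-2.40) = -1.688 × 10⁻³.
Δρ = 1024 × (-1.688 × 10⁻³) = -1.729 kg m⁻³.
Negative Δρ: lighter below, statically unstable.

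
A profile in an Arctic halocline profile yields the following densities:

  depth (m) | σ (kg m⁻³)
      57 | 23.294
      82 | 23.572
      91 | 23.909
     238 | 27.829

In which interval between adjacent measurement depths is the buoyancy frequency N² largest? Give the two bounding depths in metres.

82–91 m

Compute the density gradient over each adjacent pair:
  57–82 m: Δρ/Δz = 0.278/25 = 0.011 kg m⁻⁴
  82–91 m: Δρ/Δz = 0.337/9 = 0.037 kg m⁻⁴
  91–238 m: Δρ/Δz = 3.920/147 = 0.027 kg m⁻⁴
The largest gradient is in the 82–91 m interval — the pycnocline.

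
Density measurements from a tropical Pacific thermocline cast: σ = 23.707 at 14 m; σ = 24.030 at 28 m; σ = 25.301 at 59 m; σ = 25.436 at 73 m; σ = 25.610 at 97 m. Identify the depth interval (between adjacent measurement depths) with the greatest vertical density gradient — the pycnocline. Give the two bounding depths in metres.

Compute the density gradient over each adjacent pair:
  14–28 m: Δρ/Δz = 0.323/14 = 0.023 kg m⁻⁴
  28–59 m: Δρ/Δz = 1.271/31 = 0.041 kg m⁻⁴
  59–73 m: Δρ/Δz = 0.135/14 = 9.6 × 10⁻³ kg m⁻⁴
  73–97 m: Δρ/Δz = 0.174/24 = 7.2 × 10⁻³ kg m⁻⁴
The largest gradient is in the 28–59 m interval — the pycnocline.

28–59 m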